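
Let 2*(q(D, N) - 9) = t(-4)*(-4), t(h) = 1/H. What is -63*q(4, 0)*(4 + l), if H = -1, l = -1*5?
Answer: 693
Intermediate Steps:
l = -5
t(h) = -1 (t(h) = 1/(-1) = -1)
q(D, N) = 11 (q(D, N) = 9 + (-1*(-4))/2 = 9 + (½)*4 = 9 + 2 = 11)
-63*q(4, 0)*(4 + l) = -693*(4 - 5) = -693*(-1) = -63*(-11) = 693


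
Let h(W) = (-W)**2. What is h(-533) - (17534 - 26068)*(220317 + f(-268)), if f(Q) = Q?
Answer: 1878182255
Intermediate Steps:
h(W) = W**2
h(-533) - (17534 - 26068)*(220317 + f(-268)) = (-533)**2 - (17534 - 26068)*(220317 - 268) = 284089 - (-8534)*220049 = 284089 - 1*(-1877898166) = 284089 + 1877898166 = 1878182255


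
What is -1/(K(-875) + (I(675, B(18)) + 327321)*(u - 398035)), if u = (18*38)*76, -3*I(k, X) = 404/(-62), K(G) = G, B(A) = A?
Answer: 93/10534157605180 ≈ 8.8284e-12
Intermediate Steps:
I(k, X) = 202/93 (I(k, X) = -404/(3*(-62)) = -404*(-1)/(3*62) = -⅓*(-202/31) = 202/93)
u = 51984 (u = 684*76 = 51984)
-1/(K(-875) + (I(675, B(18)) + 327321)*(u - 398035)) = -1/(-875 + (202/93 + 327321)*(51984 - 398035)) = -1/(-875 + (30441055/93)*(-346051)) = -1/(-875 - 10534157523805/93) = -1/(-10534157605180/93) = -1*(-93/10534157605180) = 93/10534157605180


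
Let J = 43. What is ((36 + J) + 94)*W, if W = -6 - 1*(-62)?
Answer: 9688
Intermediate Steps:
W = 56 (W = -6 + 62 = 56)
((36 + J) + 94)*W = ((36 + 43) + 94)*56 = (79 + 94)*56 = 173*56 = 9688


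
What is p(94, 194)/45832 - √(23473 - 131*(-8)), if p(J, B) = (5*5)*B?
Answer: 2425/22916 - √24521 ≈ -156.49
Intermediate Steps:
p(J, B) = 25*B
p(94, 194)/45832 - √(23473 - 131*(-8)) = (25*194)/45832 - √(23473 - 131*(-8)) = 4850*(1/45832) - √(23473 + 1048) = 2425/22916 - √24521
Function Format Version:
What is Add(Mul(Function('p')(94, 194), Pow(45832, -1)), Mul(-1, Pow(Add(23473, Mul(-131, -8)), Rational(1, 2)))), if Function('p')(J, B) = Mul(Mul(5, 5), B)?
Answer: Add(Rational(2425, 22916), Mul(-1, Pow(24521, Rational(1, 2)))) ≈ -156.49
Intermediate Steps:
Function('p')(J, B) = Mul(25, B)
Add(Mul(Function('p')(94, 194), Pow(45832, -1)), Mul(-1, Pow(Add(23473, Mul(-131, -8)), Rational(1, 2)))) = Add(Mul(Mul(25, 194), Pow(45832, -1)), Mul(-1, Pow(Add(23473, Mul(-131, -8)), Rational(1, 2)))) = Add(Mul(4850, Rational(1, 45832)), Mul(-1, Pow(Add(23473, 1048), Rational(1, 2)))) = Add(Rational(2425, 22916), Mul(-1, Pow(24521, Rational(1, 2))))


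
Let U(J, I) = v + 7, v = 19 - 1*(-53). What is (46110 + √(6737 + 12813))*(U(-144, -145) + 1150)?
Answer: 56669190 + 6145*√782 ≈ 5.6841e+7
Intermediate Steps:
v = 72 (v = 19 + 53 = 72)
U(J, I) = 79 (U(J, I) = 72 + 7 = 79)
(46110 + √(6737 + 12813))*(U(-144, -145) + 1150) = (46110 + √(6737 + 12813))*(79 + 1150) = (46110 + √19550)*1229 = (46110 + 5*√782)*1229 = 56669190 + 6145*√782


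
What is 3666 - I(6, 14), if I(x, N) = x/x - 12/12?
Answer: 3666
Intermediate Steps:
I(x, N) = 0 (I(x, N) = 1 - 12*1/12 = 1 - 1 = 0)
3666 - I(6, 14) = 3666 - 1*0 = 3666 + 0 = 3666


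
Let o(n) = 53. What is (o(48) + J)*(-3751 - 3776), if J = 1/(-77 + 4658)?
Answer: -609170146/1527 ≈ -3.9893e+5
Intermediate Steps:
J = 1/4581 ≈ 0.00021829
(o(48) + J)*(-3751 - 3776) = (53 + 1/4581)*(-3751 - 3776) = (242794/4581)*(-7527) = -609170146/1527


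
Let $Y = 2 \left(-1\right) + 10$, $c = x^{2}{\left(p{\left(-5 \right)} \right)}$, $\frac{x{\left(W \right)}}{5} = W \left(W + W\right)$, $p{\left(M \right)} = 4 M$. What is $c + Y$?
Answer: $16000008$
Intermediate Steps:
$x{\left(W \right)} = 10 W^{2}$ ($x{\left(W \right)} = 5 W \left(W + W\right) = 5 W 2 W = 5 \cdot 2 W^{2} = 10 W^{2}$)
$c = 16000000$ ($c = \left(10 \left(4 \left(-5\right)\right)^{2}\right)^{2} = \left(10 \left(-20\right)^{2}\right)^{2} = \left(10 \cdot 400\right)^{2} = 4000^{2} = 16000000$)
$Y = 8$ ($Y = -2 + 10 = 8$)
$c + Y = 16000000 + 8 = 16000008$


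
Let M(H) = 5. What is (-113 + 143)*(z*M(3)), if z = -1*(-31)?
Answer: 4650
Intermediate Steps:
z = 31
(-113 + 143)*(z*M(3)) = (-113 + 143)*(31*5) = 30*155 = 4650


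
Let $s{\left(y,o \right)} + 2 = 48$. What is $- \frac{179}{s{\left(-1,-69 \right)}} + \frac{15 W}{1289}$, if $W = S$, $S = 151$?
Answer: $- \frac{126541}{59294} \approx -2.1341$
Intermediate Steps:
$s{\left(y,o \right)} = 46$ ($s{\left(y,o \right)} = -2 + 48 = 46$)
$W = 151$
$- \frac{179}{s{\left(-1,-69 \right)}} + \frac{15 W}{1289} = - \frac{179}{46} + \frac{15 \cdot 151}{1289} = \left(-179\right) \frac{1}{46} + 2265 \cdot \frac{1}{1289} = - \frac{179}{46} + \frac{2265}{1289} = - \frac{126541}{59294}$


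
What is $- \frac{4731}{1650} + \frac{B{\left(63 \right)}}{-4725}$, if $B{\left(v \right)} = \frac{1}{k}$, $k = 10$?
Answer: $- \frac{745138}{259875} \approx -2.8673$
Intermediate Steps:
$B{\left(v \right)} = \frac{1}{10}$
$- \frac{4731}{1650} + \frac{B{\left(63 \right)}}{-4725} = - \frac{4731}{1650} + \frac{1}{10 \left(-4725\right)} = \left(-4731\right) \frac{1}{1650} + \frac{1}{10} \left(- \frac{1}{4725}\right) = - \frac{1577}{550} - \frac{1}{47250} = - \frac{745138}{259875}$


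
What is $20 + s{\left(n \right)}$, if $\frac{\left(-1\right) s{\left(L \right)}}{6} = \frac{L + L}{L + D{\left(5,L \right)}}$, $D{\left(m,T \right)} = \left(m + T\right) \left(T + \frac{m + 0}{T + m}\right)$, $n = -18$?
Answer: $\frac{4636}{221} \approx 20.977$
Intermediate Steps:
$D{\left(m,T \right)} = \left(T + m\right) \left(T + \frac{m}{T + m}\right)$
$s{\left(L \right)} = - \frac{12 L}{5 + L^{2} + 6 L}$ ($s{\left(L \right)} = - 6 \frac{L + L}{L + \left(5 + L^{2} + L 5\right)} = - 6 \frac{2 L}{L + \left(5 + L^{2} + 5 L\right)} = - 6 \frac{2 L}{5 + L^{2} + 6 L} = - \frac{12 L}{5 + L^{2} + 6 L}$)
$20 + s{\left(n \right)} = 20 - - \frac{216}{5 + \left(-18\right)^{2} + 6 \left(-18\right)} = 20 - - \frac{216}{5 + 324 - 108} = 20 - - \frac{216}{221} = 20 - \left(-216\right) \frac{1}{221} = 20 + \frac{216}{221} = \frac{4636}{221}$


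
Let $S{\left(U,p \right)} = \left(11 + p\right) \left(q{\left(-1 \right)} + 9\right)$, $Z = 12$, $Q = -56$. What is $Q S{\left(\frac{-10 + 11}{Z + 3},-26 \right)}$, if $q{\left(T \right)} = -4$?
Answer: $4200$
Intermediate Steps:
$S{\left(U,p \right)} = 55 + 5 p$ ($S{\left(U,p \right)} = \left(11 + p\right) \left(-4 + 9\right) = \left(11 + p\right) 5 = 55 + 5 p$)
$Q S{\left(\frac{-10 + 11}{Z + 3},-26 \right)} = - 56 \left(55 + 5 \left(-26\right)\right) = - 56 \left(55 - 130\right) = \left(-56\right) \left(-75\right) = 4200$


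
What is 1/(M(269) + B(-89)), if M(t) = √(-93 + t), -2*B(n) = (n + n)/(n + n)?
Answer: 2/703 + 16*√11/703 ≈ 0.078330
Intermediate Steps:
B(n) = -½ (B(n) = -(n + n)/(2*(n + n)) = -2*n/(2*(2*n)) = -2*n*1/(2*n)/2 = -½*1 = -½)
1/(M(269) + B(-89)) = 1/(√(-93 + 269) - ½) = 1/(√176 - ½) = 1/(4*√11 - ½) = 1/(-½ + 4*√11)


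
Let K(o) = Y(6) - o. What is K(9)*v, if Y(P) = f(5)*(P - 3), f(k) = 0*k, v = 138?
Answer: -1242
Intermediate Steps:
f(k) = 0
Y(P) = 0 (Y(P) = 0*(P - 3) = 0*(-3 + P) = 0)
K(o) = -o (K(o) = 0 - o = -o)
K(9)*v = -1*9*138 = -9*138 = -1242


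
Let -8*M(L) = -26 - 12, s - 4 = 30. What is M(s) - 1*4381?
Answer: -17505/4 ≈ -4376.3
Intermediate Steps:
s = 34 (s = 4 + 30 = 34)
M(L) = 19/4 (M(L) = -(-26 - 12)/8 = -1/8*(-38) = 19/4)
M(s) - 1*4381 = 19/4 - 1*4381 = 19/4 - 4381 = -17505/4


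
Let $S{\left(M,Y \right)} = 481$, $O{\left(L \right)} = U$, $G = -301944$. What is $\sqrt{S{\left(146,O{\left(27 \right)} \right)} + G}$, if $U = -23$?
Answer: $i \sqrt{301463} \approx 549.06 i$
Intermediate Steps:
$O{\left(L \right)} = -23$
$\sqrt{S{\left(146,O{\left(27 \right)} \right)} + G} = \sqrt{481 - 301944} = \sqrt{-301463} = i \sqrt{301463}$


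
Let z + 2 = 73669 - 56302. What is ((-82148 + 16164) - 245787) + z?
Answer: -294406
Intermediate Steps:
z = 17365 (z = -2 + (73669 - 56302) = -2 + 17367 = 17365)
((-82148 + 16164) - 245787) + z = ((-82148 + 16164) - 245787) + 17365 = (-65984 - 245787) + 17365 = -311771 + 17365 = -294406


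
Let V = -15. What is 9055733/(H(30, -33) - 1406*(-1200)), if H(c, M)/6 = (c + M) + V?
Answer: 9055733/1687092 ≈ 5.3677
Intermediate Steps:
H(c, M) = -90 + 6*M + 6*c (H(c, M) = 6*((c + M) - 15) = 6*((M + c) - 15) = 6*(-15 + M + c) = -90 + 6*M + 6*c)
9055733/(H(30, -33) - 1406*(-1200)) = 9055733/((-90 + 6*(-33) + 6*30) - 1406*(-1200)) = 9055733/((-90 - 198 + 180) + 1687200) = 9055733/(-108 + 1687200) = 9055733/1687092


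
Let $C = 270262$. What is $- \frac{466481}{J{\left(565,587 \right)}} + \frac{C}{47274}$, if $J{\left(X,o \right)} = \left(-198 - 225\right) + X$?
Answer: $- \frac{11007022795}{3356454} \approx -3279.4$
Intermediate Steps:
$J{\left(X,o \right)} = -423 + X$
$- \frac{466481}{J{\left(565,587 \right)}} + \frac{C}{47274} = - \frac{466481}{-423 + 565} + \frac{270262}{47274} = - \frac{466481}{142} + 270262 \cdot \frac{1}{47274} = \left(-466481\right) \frac{1}{142} + \frac{135131}{23637} = - \frac{466481}{142} + \frac{135131}{23637} = - \frac{11007022795}{3356454}$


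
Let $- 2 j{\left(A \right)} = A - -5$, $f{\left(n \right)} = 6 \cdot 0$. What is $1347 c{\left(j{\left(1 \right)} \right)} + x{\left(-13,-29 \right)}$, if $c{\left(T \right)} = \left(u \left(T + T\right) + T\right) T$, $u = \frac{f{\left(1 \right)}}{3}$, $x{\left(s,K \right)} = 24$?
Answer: $12147$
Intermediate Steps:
$f{\left(n \right)} = 0$
$u = 0$ ($u = \frac{0}{3} = 0 \cdot \frac{1}{3} = 0$)
$j{\left(A \right)} = - \frac{5}{2} - \frac{A}{2}$ ($j{\left(A \right)} = - \frac{A - -5}{2} = - \frac{A + 5}{2} = - \frac{5 + A}{2} = - \frac{5}{2} - \frac{A}{2}$)
$c{\left(T \right)} = T^{2}$ ($c{\left(T \right)} = \left(0 \left(T + T\right) + T\right) T = \left(0 \cdot 2 T + T\right) T = \left(0 + T\right) T = T T = T^{2}$)
$1347 c{\left(j{\left(1 \right)} \right)} + x{\left(-13,-29 \right)} = 1347 \left(- \frac{5}{2} - \frac{1}{2}\right)^{2} + 24 = 1347 \left(-3\right)^{2} + 24 = 1347 \cdot 9 + 24 = 12123 + 24 = 12147$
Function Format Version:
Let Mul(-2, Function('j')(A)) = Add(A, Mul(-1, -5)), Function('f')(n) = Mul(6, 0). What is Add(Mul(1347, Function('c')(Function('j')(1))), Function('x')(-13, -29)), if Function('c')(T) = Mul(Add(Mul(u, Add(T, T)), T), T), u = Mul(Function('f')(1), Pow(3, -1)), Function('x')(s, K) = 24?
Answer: 12147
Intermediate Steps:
Function('f')(n) = 0
u = 0 (u = Mul(0, Pow(3, -1)) = Mul(0, Rational(1, 3)) = 0)
Function('j')(A) = Add(Rational(-5, 2), Mul(Rational(-1, 2), A)) (Function('j')(A) = Mul(Rational(-1, 2), Add(A, Mul(-1, -5))) = Mul(Rational(-1, 2), Add(A, 5)) = Mul(Rational(-1, 2), Add(5, A)) = Add(Rational(-5, 2), Mul(Rational(-1, 2), A)))
Function('c')(T) = Pow(T, 2) (Function('c')(T) = Mul(Add(Mul(0, Add(T, T)), T), T) = Mul(Add(Mul(0, Mul(2, T)), T), T) = Mul(Add(0, T), T) = Mul(T, T) = Pow(T, 2))
Add(Mul(1347, Function('c')(Function('j')(1))), Function('x')(-13, -29)) = Add(Mul(1347, Pow(Add(Rational(-5, 2), Mul(Rational(-1, 2), 1)), 2)), 24) = Add(Mul(1347, Pow(Add(Rational(-5, 2), Rational(-1, 2)), 2)), 24) = Add(Mul(1347, Pow(-3, 2)), 24) = Add(Mul(1347, 9), 24) = Add(12123, 24) = 12147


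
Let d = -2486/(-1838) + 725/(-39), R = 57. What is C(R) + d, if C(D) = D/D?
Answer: -581957/35841 ≈ -16.237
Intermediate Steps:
C(D) = 1
d = -617798/35841 (d = -2486*(-1/1838) + 725*(-1/39) = 1243/919 - 725/39 = -617798/35841 ≈ -17.237)
C(R) + d = 1 - 617798/35841 = -581957/35841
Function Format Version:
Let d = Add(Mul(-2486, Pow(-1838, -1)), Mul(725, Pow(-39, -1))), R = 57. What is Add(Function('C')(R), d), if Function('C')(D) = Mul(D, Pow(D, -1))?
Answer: Rational(-581957, 35841) ≈ -16.237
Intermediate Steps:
Function('C')(D) = 1
d = Rational(-617798, 35841) (d = Add(Mul(-2486, Rational(-1, 1838)), Mul(725, Rational(-1, 39))) = Add(Rational(1243, 919), Rational(-725, 39)) = Rational(-617798, 35841) ≈ -17.237)
Add(Function('C')(R), d) = Add(1, Rational(-617798, 35841)) = Rational(-581957, 35841)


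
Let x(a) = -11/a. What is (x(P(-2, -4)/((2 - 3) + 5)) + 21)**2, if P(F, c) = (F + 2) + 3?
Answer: 361/9 ≈ 40.111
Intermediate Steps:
P(F, c) = 5 + F (P(F, c) = (2 + F) + 3 = 5 + F)
(x(P(-2, -4)/((2 - 3) + 5)) + 21)**2 = (-11*((2 - 3) + 5)/(5 - 2) + 21)**2 = (-11/(3/(-1 + 5)) + 21)**2 = (-11/(3/4) + 21)**2 = (-11/(3*(1/4)) + 21)**2 = (-11/3/4 + 21)**2 = (-11*4/3 + 21)**2 = (-44/3 + 21)**2 = (19/3)**2 = 361/9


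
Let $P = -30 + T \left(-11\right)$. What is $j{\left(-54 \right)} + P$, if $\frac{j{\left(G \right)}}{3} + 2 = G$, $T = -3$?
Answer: $-165$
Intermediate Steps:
$j{\left(G \right)} = -6 + 3 G$
$P = 3$ ($P = -30 - -33 = -30 + 33 = 3$)
$j{\left(-54 \right)} + P = \left(-6 + 3 \left(-54\right)\right) + 3 = \left(-6 - 162\right) + 3 = -168 + 3 = -165$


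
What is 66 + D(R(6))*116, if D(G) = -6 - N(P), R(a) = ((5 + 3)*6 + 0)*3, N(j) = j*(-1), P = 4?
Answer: -166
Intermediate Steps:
N(j) = -j
R(a) = 144 (R(a) = (8*6 + 0)*3 = (48 + 0)*3 = 48*3 = 144)
D(G) = -2 (D(G) = -6 - (-1)*4 = -6 - 1*(-4) = -6 + 4 = -2)
66 + D(R(6))*116 = 66 - 2*116 = 66 - 232 = -166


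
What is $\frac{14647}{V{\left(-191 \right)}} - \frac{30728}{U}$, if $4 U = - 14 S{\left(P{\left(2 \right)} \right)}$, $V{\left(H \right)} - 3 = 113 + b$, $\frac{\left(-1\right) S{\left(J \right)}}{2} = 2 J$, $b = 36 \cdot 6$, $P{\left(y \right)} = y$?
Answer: $- \frac{2447895}{2324} \approx -1053.3$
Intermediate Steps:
$b = 216$
$S{\left(J \right)} = - 4 J$ ($S{\left(J \right)} = - 2 \cdot 2 J = - 4 J$)
$V{\left(H \right)} = 332$ ($V{\left(H \right)} = 3 + \left(113 + 216\right) = 3 + 329 = 332$)
$U = 28$ ($U = \frac{\left(-14\right) \left(\left(-4\right) 2\right)}{4} = \frac{\left(-14\right) \left(-8\right)}{4} = \frac{1}{4} \cdot 112 = 28$)
$\frac{14647}{V{\left(-191 \right)}} - \frac{30728}{U} = \frac{14647}{332} - \frac{30728}{28} = 14647 \cdot \frac{1}{332} - \frac{7682}{7} = \frac{14647}{332} - \frac{7682}{7} = - \frac{2447895}{2324}$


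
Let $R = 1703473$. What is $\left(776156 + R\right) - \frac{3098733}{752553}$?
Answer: $\frac{622016381368}{250851} \approx 2.4796 \cdot 10^{6}$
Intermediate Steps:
$\left(776156 + R\right) - \frac{3098733}{752553} = \left(776156 + 1703473\right) - \frac{3098733}{752553} = 2479629 - \frac{1032911}{250851} = \frac{622016381368}{250851}$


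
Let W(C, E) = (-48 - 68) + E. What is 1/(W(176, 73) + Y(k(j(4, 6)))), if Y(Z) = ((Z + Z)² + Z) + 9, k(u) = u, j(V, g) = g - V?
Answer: -1/16 ≈ -0.062500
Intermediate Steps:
W(C, E) = -116 + E
Y(Z) = 9 + Z + 4*Z² (Y(Z) = ((2*Z)² + Z) + 9 = (4*Z² + Z) + 9 = (Z + 4*Z²) + 9 = 9 + Z + 4*Z²)
1/(W(176, 73) + Y(k(j(4, 6)))) = 1/((-116 + 73) + (9 + (6 - 1*4) + 4*(6 - 1*4)²)) = 1/(-43 + (9 + (6 - 4) + 4*(6 - 4)²)) = 1/(-43 + (9 + 2 + 4*2²)) = 1/(-43 + (9 + 2 + 4*4)) = 1/(-43 + (9 + 2 + 16)) = 1/(-43 + 27) = 1/(-16) = -1/16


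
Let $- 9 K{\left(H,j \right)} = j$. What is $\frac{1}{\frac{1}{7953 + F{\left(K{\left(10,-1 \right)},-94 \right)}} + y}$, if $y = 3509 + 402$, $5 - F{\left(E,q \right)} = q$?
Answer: $\frac{8052}{31491373} \approx 0.00025569$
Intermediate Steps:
$K{\left(H,j \right)} = - \frac{j}{9}$
$F{\left(E,q \right)} = 5 - q$
$y = 3911$
$\frac{1}{\frac{1}{7953 + F{\left(K{\left(10,-1 \right)},-94 \right)}} + y} = \frac{1}{\frac{1}{7953 + \left(5 - -94\right)} + 3911} = \frac{1}{\frac{1}{7953 + \left(5 + 94\right)} + 3911} = \frac{1}{\frac{1}{7953 + 99} + 3911} = \frac{1}{\frac{1}{8052} + 3911} = \frac{1}{\frac{31491373}{8052}} = \frac{8052}{31491373}$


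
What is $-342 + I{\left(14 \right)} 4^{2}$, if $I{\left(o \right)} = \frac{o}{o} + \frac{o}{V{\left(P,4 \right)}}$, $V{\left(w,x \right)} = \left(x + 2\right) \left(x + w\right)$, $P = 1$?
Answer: $- \frac{4778}{15} \approx -318.53$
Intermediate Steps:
$V{\left(w,x \right)} = \left(2 + x\right) \left(w + x\right)$
$I{\left(o \right)} = 1 + \frac{o}{30}$ ($I{\left(o \right)} = \frac{o}{o} + \frac{o}{4^{2} + 2 \cdot 1 + 2 \cdot 4 + 1 \cdot 4} = 1 + \frac{o}{16 + 2 + 8 + 4} = 1 + \frac{o}{30}$)
$-342 + I{\left(14 \right)} 4^{2} = -342 + \left(1 + \frac{1}{30} \cdot 14\right) 4^{2} = -342 + \left(1 + \frac{7}{15}\right) 16 = -342 + \frac{22}{15} \cdot 16 = -342 + \frac{352}{15} = - \frac{4778}{15}$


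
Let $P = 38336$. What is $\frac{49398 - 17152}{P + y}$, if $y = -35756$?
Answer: $\frac{16123}{1290} \approx 12.498$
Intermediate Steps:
$\frac{49398 - 17152}{P + y} = \frac{49398 - 17152}{38336 - 35756} = \frac{49398 - 17152}{2580} = 32246 \cdot \frac{1}{2580} = \frac{16123}{1290}$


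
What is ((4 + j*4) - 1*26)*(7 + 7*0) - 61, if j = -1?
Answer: -243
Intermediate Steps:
((4 + j*4) - 1*26)*(7 + 7*0) - 61 = ((4 - 1*4) - 1*26)*(7 + 7*0) - 61 = ((4 - 4) - 26)*(7 + 0) - 61 = (0 - 26)*7 - 61 = -26*7 - 61 = -182 - 61 = -243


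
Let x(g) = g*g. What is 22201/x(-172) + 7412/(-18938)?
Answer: 5916645/16478288 ≈ 0.35906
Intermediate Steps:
x(g) = g**2
22201/x(-172) + 7412/(-18938) = 22201/((-172)**2) + 7412/(-18938) = 22201/29584 + 7412*(-1/18938) = 22201*(1/29584) - 218/557 = 22201/29584 - 218/557 = 5916645/16478288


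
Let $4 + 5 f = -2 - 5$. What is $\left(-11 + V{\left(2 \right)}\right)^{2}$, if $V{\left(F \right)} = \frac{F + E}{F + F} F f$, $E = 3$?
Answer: $\frac{1089}{4} \approx 272.25$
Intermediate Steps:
$f = - \frac{11}{5}$ ($f = - \frac{4}{5} + \frac{-2 - 5}{5} = - \frac{4}{5} + \frac{1}{5} \left(-7\right) = - \frac{4}{5} - \frac{7}{5} = - \frac{11}{5} \approx -2.2$)
$V{\left(F \right)} = - \frac{33}{10} - \frac{11 F}{10}$ ($V{\left(F \right)} = \frac{F + 3}{F + F} F \left(- \frac{11}{5}\right) = \frac{3 + F}{2 F} F \left(- \frac{11}{5}\right) = \left(\frac{3}{2} + \frac{F}{2}\right) \left(- \frac{11}{5}\right) = - \frac{33}{10} - \frac{11 F}{10}$)
$\left(-11 + V{\left(2 \right)}\right)^{2} = \left(-11 - \frac{11}{2}\right)^{2} = \left(- \frac{33}{2}\right)^{2} = \frac{1089}{4}$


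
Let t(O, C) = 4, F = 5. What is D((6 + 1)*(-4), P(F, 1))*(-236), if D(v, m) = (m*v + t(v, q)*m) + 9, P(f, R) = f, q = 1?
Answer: 26196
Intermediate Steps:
D(v, m) = 9 + 4*m + m*v (D(v, m) = (m*v + 4*m) + 9 = (4*m + m*v) + 9 = 9 + 4*m + m*v)
D((6 + 1)*(-4), P(F, 1))*(-236) = (9 + 4*5 + 5*((6 + 1)*(-4)))*(-236) = (9 + 20 + 5*(7*(-4)))*(-236) = (9 + 20 + 5*(-28))*(-236) = (9 + 20 - 140)*(-236) = -111*(-236) = 26196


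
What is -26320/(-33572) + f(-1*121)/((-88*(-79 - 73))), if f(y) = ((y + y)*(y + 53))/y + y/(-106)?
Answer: 119604085/154546304 ≈ 0.77390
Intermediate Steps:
f(y) = 106 + 211*y/106 (f(y) = ((2*y)*(53 + y))/y + y*(-1/106) = (2*y*(53 + y))/y - y/106 = (106 + 2*y) - y/106 = 106 + 211*y/106)
-26320/(-33572) + f(-1*121)/((-88*(-79 - 73))) = -26320/(-33572) + (106 + 211*(-1*121)/106)/((-88*(-79 - 73))) = -26320*(-1/33572) + (106 + (211/106)*(-121))/((-88*(-152))) = 940/1199 + (106 - 25531/106)/13376 = 940/1199 - 14295/106*1/13376 = 940/1199 - 14295/1417856 = 119604085/154546304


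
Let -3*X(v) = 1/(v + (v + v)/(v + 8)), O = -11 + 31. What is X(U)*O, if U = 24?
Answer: -40/153 ≈ -0.26144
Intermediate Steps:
O = 20
X(v) = -1/(3*(v + 2*v/(8 + v))) (X(v) = -1/(3*(v + (v + v)/(v + 8))) = -1/(3*(v + (2*v)/(8 + v))) = -1/(3*(v + 2*v/(8 + v))))
X(U)*O = ((⅓)*(-8 - 1*24)/(24*(10 + 24)))*20 = ((⅓)*(1/24)*(-8 - 24)/34)*20 = ((⅓)*(1/24)*(1/34)*(-32))*20 = -2/153*20 = -40/153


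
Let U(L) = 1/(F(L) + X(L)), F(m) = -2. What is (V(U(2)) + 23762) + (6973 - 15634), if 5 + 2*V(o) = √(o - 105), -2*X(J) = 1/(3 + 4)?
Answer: 30197/2 + I*√88711/58 ≈ 15099.0 + 5.1352*I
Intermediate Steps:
X(J) = -1/14 (X(J) = -1/(2*(3 + 4)) = -½/7 = -½*⅐ = -1/14)
U(L) = -14/29 (U(L) = 1/(-2 - 1/14) = 1/(-29/14) = -14/29)
V(o) = -5/2 + √(-105 + o)/2 (V(o) = -5/2 + √(o - 105)/2 = -5/2 + √(-105 + o)/2)
(V(U(2)) + 23762) + (6973 - 15634) = ((-5/2 + √(-105 - 14/29)/2) + 23762) + (6973 - 15634) = ((-5/2 + √(-3059/29)/2) + 23762) - 8661 = ((-5/2 + (I*√88711/29)/2) + 23762) - 8661 = ((-5/2 + I*√88711/58) + 23762) - 8661 = (47519/2 + I*√88711/58) - 8661 = 30197/2 + I*√88711/58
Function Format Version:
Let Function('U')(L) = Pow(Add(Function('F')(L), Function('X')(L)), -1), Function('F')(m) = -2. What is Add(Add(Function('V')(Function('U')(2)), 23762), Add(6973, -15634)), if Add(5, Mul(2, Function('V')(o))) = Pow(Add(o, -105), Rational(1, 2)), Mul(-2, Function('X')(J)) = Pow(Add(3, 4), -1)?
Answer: Add(Rational(30197, 2), Mul(Rational(1, 58), I, Pow(88711, Rational(1, 2)))) ≈ Add(15099., Mul(5.1352, I))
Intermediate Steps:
Function('X')(J) = Rational(-1, 14) (Function('X')(J) = Mul(Rational(-1, 2), Pow(Add(3, 4), -1)) = Mul(Rational(-1, 2), Pow(7, -1)) = Mul(Rational(-1, 2), Rational(1, 7)) = Rational(-1, 14))
Function('U')(L) = Rational(-14, 29) (Function('U')(L) = Pow(Add(-2, Rational(-1, 14)), -1) = Pow(Rational(-29, 14), -1) = Rational(-14, 29))
Function('V')(o) = Add(Rational(-5, 2), Mul(Rational(1, 2), Pow(Add(-105, o), Rational(1, 2)))) (Function('V')(o) = Add(Rational(-5, 2), Mul(Rational(1, 2), Pow(Add(o, -105), Rational(1, 2)))) = Add(Rational(-5, 2), Mul(Rational(1, 2), Pow(Add(-105, o), Rational(1, 2)))))
Add(Add(Function('V')(Function('U')(2)), 23762), Add(6973, -15634)) = Add(Add(Add(Rational(-5, 2), Mul(Rational(1, 2), Pow(Add(-105, Rational(-14, 29)), Rational(1, 2)))), 23762), Add(6973, -15634)) = Add(Add(Add(Rational(-5, 2), Mul(Rational(1, 2), Pow(Rational(-3059, 29), Rational(1, 2)))), 23762), -8661) = Add(Add(Add(Rational(-5, 2), Mul(Rational(1, 2), Mul(Rational(1, 29), I, Pow(88711, Rational(1, 2))))), 23762), -8661) = Add(Add(Add(Rational(-5, 2), Mul(Rational(1, 58), I, Pow(88711, Rational(1, 2)))), 23762), -8661) = Add(Add(Rational(47519, 2), Mul(Rational(1, 58), I, Pow(88711, Rational(1, 2)))), -8661) = Add(Rational(30197, 2), Mul(Rational(1, 58), I, Pow(88711, Rational(1, 2))))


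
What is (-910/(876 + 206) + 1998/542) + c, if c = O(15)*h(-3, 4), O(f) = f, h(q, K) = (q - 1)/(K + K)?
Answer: -1364857/293222 ≈ -4.6547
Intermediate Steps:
h(q, K) = (-1 + q)/(2*K) (h(q, K) = (-1 + q)/((2*K)) = (-1 + q)*(1/(2*K)) = (-1 + q)/(2*K))
c = -15/2 (c = 15*((1/2)*(-1 - 3)/4) = 15*((1/2)*(1/4)*(-4)) = 15*(-1/2) = -15/2 ≈ -7.5000)
(-910/(876 + 206) + 1998/542) + c = (-910/(876 + 206) + 1998/542) - 15/2 = (-910/1082 + 1998*(1/542)) - 15/2 = (-910*1/1082 + 999/271) - 15/2 = (-455/541 + 999/271) - 15/2 = 417154/146611 - 15/2 = -1364857/293222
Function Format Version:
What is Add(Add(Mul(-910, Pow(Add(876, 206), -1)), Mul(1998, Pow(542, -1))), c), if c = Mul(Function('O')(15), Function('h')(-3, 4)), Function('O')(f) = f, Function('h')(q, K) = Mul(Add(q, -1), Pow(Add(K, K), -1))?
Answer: Rational(-1364857, 293222) ≈ -4.6547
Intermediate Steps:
Function('h')(q, K) = Mul(Rational(1, 2), Pow(K, -1), Add(-1, q)) (Function('h')(q, K) = Mul(Add(-1, q), Pow(Mul(2, K), -1)) = Mul(Add(-1, q), Mul(Rational(1, 2), Pow(K, -1))) = Mul(Rational(1, 2), Pow(K, -1), Add(-1, q)))
c = Rational(-15, 2) (c = Mul(15, Mul(Rational(1, 2), Pow(4, -1), Add(-1, -3))) = Mul(15, Mul(Rational(1, 2), Rational(1, 4), -4)) = Mul(15, Rational(-1, 2)) = Rational(-15, 2) ≈ -7.5000)
Add(Add(Mul(-910, Pow(Add(876, 206), -1)), Mul(1998, Pow(542, -1))), c) = Add(Add(Mul(-910, Pow(Add(876, 206), -1)), Mul(1998, Pow(542, -1))), Rational(-15, 2)) = Add(Add(Mul(-910, Pow(1082, -1)), Mul(1998, Rational(1, 542))), Rational(-15, 2)) = Add(Add(Mul(-910, Rational(1, 1082)), Rational(999, 271)), Rational(-15, 2)) = Add(Add(Rational(-455, 541), Rational(999, 271)), Rational(-15, 2)) = Add(Rational(417154, 146611), Rational(-15, 2)) = Rational(-1364857, 293222)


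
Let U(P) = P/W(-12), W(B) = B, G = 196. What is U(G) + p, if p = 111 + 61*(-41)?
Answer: -7219/3 ≈ -2406.3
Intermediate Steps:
p = -2390 (p = 111 - 2501 = -2390)
U(P) = -P/12 (U(P) = P/(-12) = P*(-1/12) = -P/12)
U(G) + p = -1/12*196 - 2390 = -49/3 - 2390 = -7219/3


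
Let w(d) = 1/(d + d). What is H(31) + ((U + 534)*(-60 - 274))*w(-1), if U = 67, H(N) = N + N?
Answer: 100429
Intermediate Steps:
H(N) = 2*N
w(d) = 1/(2*d)
H(31) + ((U + 534)*(-60 - 274))*w(-1) = 2*31 + ((67 + 534)*(-60 - 274))*((1/2)/(-1)) = 62 + (601*(-334))*((1/2)*(-1)) = 62 - 200734*(-1/2) = 62 + 100367 = 100429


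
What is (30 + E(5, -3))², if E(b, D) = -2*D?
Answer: 1296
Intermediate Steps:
(30 + E(5, -3))² = (30 - 2*(-3))² = (30 + 6)² = 36² = 1296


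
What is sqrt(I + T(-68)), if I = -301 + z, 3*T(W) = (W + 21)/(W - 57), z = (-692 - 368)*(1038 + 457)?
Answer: 4*I*sqrt(557226870)/75 ≈ 1259.0*I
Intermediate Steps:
z = -1584700 (z = -1060*1495 = -1584700)
T(W) = (21 + W)/(3*(-57 + W)) (T(W) = ((W + 21)/(W - 57))/3 = ((21 + W)/(-57 + W))/3 = (21 + W)/(3*(-57 + W)))
I = -1585001 (I = -301 - 1584700 = -1585001)
sqrt(I + T(-68)) = sqrt(-1585001 + (21 - 68)/(3*(-57 - 68))) = sqrt(-1585001 + (1/3)*(-47)/(-125)) = sqrt(-1585001 + (1/3)*(-1/125)*(-47)) = sqrt(-1585001 + 47/375) = sqrt(-594375328/375) = 4*I*sqrt(557226870)/75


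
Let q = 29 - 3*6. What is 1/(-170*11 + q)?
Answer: -1/1859 ≈ -0.00053792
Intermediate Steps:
q = 11 (q = 29 - 18 = 11)
1/(-170*11 + q) = 1/(-170*11 + 11) = 1/(-1870 + 11) = 1/(-1859) = -1/1859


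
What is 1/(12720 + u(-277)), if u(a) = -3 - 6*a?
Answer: 1/14379 ≈ 6.9546e-5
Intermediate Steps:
1/(12720 + u(-277)) = 1/(12720 + (-3 - 6*(-277))) = 1/(12720 + (-3 + 1662)) = 1/(12720 + 1659) = 1/14379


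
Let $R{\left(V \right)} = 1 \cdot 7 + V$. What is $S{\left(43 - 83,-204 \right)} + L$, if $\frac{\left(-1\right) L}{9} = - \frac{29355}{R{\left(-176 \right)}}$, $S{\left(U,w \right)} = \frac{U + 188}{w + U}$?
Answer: $- \frac{16122148}{10309} \approx -1563.9$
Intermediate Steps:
$R{\left(V \right)} = 7 + V$
$S{\left(U,w \right)} = \frac{188 + U}{U + w}$
$L = - \frac{264195}{169}$ ($L = - 9 \left(- \frac{29355}{7 - 176}\right) = - 9 \left(- \frac{29355}{-169}\right) = - 9 \left(\left(-29355\right) \left(- \frac{1}{169}\right)\right) = \left(-9\right) \frac{29355}{169} = - \frac{264195}{169} \approx -1563.3$)
$S{\left(43 - 83,-204 \right)} + L = \frac{188 + \left(43 - 83\right)}{\left(43 - 83\right) - 204} - \frac{264195}{169} = \frac{188 - 40}{-40 - 204} - \frac{264195}{169} = \frac{1}{-244} \cdot 148 - \frac{264195}{169} = \left(- \frac{1}{244}\right) 148 - \frac{264195}{169} = - \frac{37}{61} - \frac{264195}{169} = - \frac{16122148}{10309}$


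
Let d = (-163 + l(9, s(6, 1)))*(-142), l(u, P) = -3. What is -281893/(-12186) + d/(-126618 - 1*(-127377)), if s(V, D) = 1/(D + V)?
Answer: 167068393/3083058 ≈ 54.189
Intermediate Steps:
d = 23572 (d = (-163 - 3)*(-142) = -166*(-142) = 23572)
-281893/(-12186) + d/(-126618 - 1*(-127377)) = -281893/(-12186) + 23572/(-126618 - 1*(-127377)) = -281893*(-1/12186) + 23572/(-126618 + 127377) = 281893/12186 + 23572/759 = 167068393/3083058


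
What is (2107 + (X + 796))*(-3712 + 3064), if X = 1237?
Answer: -2682720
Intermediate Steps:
(2107 + (X + 796))*(-3712 + 3064) = (2107 + (1237 + 796))*(-3712 + 3064) = (2107 + 2033)*(-648) = 4140*(-648) = -2682720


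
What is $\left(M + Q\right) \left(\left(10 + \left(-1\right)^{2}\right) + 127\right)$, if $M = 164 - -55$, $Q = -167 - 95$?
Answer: $-5934$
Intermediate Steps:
$Q = -262$
$M = 219$ ($M = 164 + 55 = 219$)
$\left(M + Q\right) \left(\left(10 + \left(-1\right)^{2}\right) + 127\right) = \left(219 - 262\right) \left(\left(10 + \left(-1\right)^{2}\right) + 127\right) = - 43 \left(\left(10 + 1\right) + 127\right) = - 43 \left(11 + 127\right) = \left(-43\right) 138 = -5934$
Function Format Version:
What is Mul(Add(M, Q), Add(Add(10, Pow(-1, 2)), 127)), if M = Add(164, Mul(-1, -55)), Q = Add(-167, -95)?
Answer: -5934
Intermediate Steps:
Q = -262
M = 219 (M = Add(164, 55) = 219)
Mul(Add(M, Q), Add(Add(10, Pow(-1, 2)), 127)) = Mul(Add(219, -262), Add(Add(10, Pow(-1, 2)), 127)) = Mul(-43, Add(Add(10, 1), 127)) = Mul(-43, Add(11, 127)) = Mul(-43, 138) = -5934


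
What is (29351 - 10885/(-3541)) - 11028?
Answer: 64892628/3541 ≈ 18326.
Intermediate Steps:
(29351 - 10885/(-3541)) - 11028 = (29351 - 10885*(-1/3541)) - 11028 = (29351 + 10885/3541) - 11028 = 103942776/3541 - 11028 = 64892628/3541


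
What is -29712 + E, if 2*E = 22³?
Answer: -24388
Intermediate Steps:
E = 5324 (E = (½)*22³ = (½)*10648 = 5324)
-29712 + E = -29712 + 5324 = -24388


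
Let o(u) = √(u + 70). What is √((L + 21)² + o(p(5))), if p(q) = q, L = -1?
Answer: √(400 + 5*√3) ≈ 20.215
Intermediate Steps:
o(u) = √(70 + u)
√((L + 21)² + o(p(5))) = √((-1 + 21)² + √(70 + 5)) = √(20² + √75) = √(400 + 5*√3)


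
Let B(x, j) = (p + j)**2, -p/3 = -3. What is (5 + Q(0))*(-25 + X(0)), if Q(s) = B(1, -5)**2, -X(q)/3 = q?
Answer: -6525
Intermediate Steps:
p = 9 (p = -3*(-3) = 9)
X(q) = -3*q
B(x, j) = (9 + j)**2
Q(s) = 256 (Q(s) = ((9 - 5)**2)**2 = (4**2)**2 = 16**2 = 256)
(5 + Q(0))*(-25 + X(0)) = (5 + 256)*(-25 - 3*0) = 261*(-25 + 0) = 261*(-25) = -6525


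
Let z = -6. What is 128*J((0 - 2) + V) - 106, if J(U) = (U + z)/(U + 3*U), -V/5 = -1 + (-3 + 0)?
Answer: -254/3 ≈ -84.667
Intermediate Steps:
V = 20 (V = -5*(-1 + (-3 + 0)) = -5*(-1 - 3) = -5*(-4) = 20)
J(U) = (-6 + U)/(4*U) (J(U) = (U - 6)/(U + 3*U) = (-6 + U)/((4*U)) = (-6 + U)*(1/(4*U)) = (-6 + U)/(4*U))
128*J((0 - 2) + V) - 106 = 128*((-6 + ((0 - 2) + 20))/(4*((0 - 2) + 20))) - 106 = 128*((-6 + (-2 + 20))/(4*(-2 + 20))) - 106 = 128*((¼)*(-6 + 18)/18) - 106 = 128*((¼)*(1/18)*12) - 106 = 128*(⅙) - 106 = 64/3 - 106 = -254/3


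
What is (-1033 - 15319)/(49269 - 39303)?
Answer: -8176/4983 ≈ -1.6408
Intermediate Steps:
(-1033 - 15319)/(49269 - 39303) = -16352/9966 = -16352*1/9966 = -8176/4983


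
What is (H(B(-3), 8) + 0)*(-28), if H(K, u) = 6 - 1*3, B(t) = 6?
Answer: -84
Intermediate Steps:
H(K, u) = 3 (H(K, u) = 6 - 3 = 3)
(H(B(-3), 8) + 0)*(-28) = (3 + 0)*(-28) = 3*(-28) = -84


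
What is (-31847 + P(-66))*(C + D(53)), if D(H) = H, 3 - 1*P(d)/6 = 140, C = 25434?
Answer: -832634803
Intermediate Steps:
P(d) = -822 (P(d) = 18 - 6*140 = 18 - 840 = -822)
(-31847 + P(-66))*(C + D(53)) = (-31847 - 822)*(25434 + 53) = -32669*25487 = -832634803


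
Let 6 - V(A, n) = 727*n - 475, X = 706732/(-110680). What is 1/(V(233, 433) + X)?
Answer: -27670/8697134383 ≈ -3.1815e-6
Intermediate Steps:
X = -176683/27670 (X = 706732*(-1/110680) = -176683/27670 ≈ -6.3854)
V(A, n) = 481 - 727*n (V(A, n) = 6 - (727*n - 475) = 6 - (-475 + 727*n) = 6 + (475 - 727*n) = 481 - 727*n)
1/(V(233, 433) + X) = 1/((481 - 727*433) - 176683/27670) = 1/((481 - 314791) - 176683/27670) = 1/(-314310 - 176683/27670) = 1/(-8697134383/27670) = -27670/8697134383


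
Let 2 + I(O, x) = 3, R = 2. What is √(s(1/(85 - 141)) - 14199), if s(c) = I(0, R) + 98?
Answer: 10*I*√141 ≈ 118.74*I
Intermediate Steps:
I(O, x) = 1 (I(O, x) = -2 + 3 = 1)
s(c) = 99 (s(c) = 1 + 98 = 99)
√(s(1/(85 - 141)) - 14199) = √(99 - 14199) = √(-14100) = 10*I*√141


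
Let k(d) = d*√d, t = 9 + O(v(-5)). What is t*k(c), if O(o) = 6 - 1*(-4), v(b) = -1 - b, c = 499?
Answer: 9481*√499 ≈ 2.1179e+5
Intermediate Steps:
O(o) = 10 (O(o) = 6 + 4 = 10)
t = 19 (t = 9 + 10 = 19)
k(d) = d^(3/2)
t*k(c) = 19*499^(3/2) = 19*(499*√499) = 9481*√499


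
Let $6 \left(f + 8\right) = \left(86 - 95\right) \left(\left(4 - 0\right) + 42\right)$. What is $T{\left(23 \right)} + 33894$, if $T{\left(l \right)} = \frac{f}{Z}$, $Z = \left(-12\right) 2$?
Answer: $\frac{813533}{24} \approx 33897.0$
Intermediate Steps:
$f = -77$ ($f = -8 + \frac{\left(86 - 95\right) \left(\left(4 - 0\right) + 42\right)}{6} = -8 + \frac{\left(-9\right) \left(\left(4 + 0\right) + 42\right)}{6} = -8 + \frac{\left(-9\right) \left(4 + 42\right)}{6} = -8 + \frac{\left(-9\right) 46}{6} = -8 + \frac{1}{6} \left(-414\right) = -8 - 69 = -77$)
$Z = -24$
$T{\left(l \right)} = \frac{77}{24}$ ($T{\left(l \right)} = - \frac{77}{-24} = \left(-77\right) \left(- \frac{1}{24}\right) = \frac{77}{24}$)
$T{\left(23 \right)} + 33894 = \frac{77}{24} + 33894 = \frac{813533}{24}$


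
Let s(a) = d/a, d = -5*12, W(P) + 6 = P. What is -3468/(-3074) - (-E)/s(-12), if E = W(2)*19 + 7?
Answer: -97383/7685 ≈ -12.672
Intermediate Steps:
W(P) = -6 + P
d = -60
s(a) = -60/a
E = -69 (E = (-6 + 2)*19 + 7 = -4*19 + 7 = -76 + 7 = -69)
-3468/(-3074) - (-E)/s(-12) = -3468/(-3074) - (-1*(-69))/((-60/(-12))) = -3468*(-1/3074) - 69/((-60*(-1/12))) = 1734/1537 - 69/5 = -97383/7685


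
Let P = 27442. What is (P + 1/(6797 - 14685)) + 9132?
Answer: 288495711/7888 ≈ 36574.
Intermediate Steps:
(P + 1/(6797 - 14685)) + 9132 = (27442 + 1/(6797 - 14685)) + 9132 = (27442 + 1/(-7888)) + 9132 = (27442 - 1/7888) + 9132 = 216462495/7888 + 9132 = 288495711/7888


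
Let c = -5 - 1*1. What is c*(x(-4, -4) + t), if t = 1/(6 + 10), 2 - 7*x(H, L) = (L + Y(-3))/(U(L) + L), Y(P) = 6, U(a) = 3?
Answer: -213/56 ≈ -3.8036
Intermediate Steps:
c = -6 (c = -5 - 1 = -6)
x(H, L) = 2/7 - (6 + L)/(7*(3 + L)) (x(H, L) = 2/7 - (L + 6)/(7*(3 + L)) = 2/7 - (6 + L)/(7*(3 + L)))
t = 1/16 ≈ 0.062500
c*(x(-4, -4) + t) = -6*((1/7)*(-4)/(3 - 4) + 1/16) = -6*((1/7)*(-4)/(-1) + 1/16) = -6*((1/7)*(-4)*(-1) + 1/16) = -6*(4/7 + 1/16) = -6*71/112 = -213/56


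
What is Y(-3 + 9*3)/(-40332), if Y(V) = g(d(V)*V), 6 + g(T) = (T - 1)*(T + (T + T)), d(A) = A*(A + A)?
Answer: -382192127/6722 ≈ -56857.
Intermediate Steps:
d(A) = 2*A² (d(A) = A*(2*A) = 2*A²)
g(T) = -6 + 3*T*(-1 + T) (g(T) = -6 + (T - 1)*(T + (T + T)) = -6 + (-1 + T)*(T + 2*T) = -6 + (-1 + T)*(3*T) = -6 + 3*T*(-1 + T))
Y(V) = -6 - 6*V³ + 12*V⁶ (Y(V) = -6 - 3*2*V²*V + 3*((2*V²)*V)² = -6 - 6*V³ + 3*(2*V³)² = -6 - 6*V³ + 3*(4*V⁶) = -6 - 6*V³ + 12*V⁶)
Y(-3 + 9*3)/(-40332) = (-6 - 6*(-3 + 9*3)³ + 12*(-3 + 9*3)⁶)/(-40332) = (-6 - 6*(-3 + 27)³ + 12*(-3 + 27)⁶)*(-1/40332) = (-6 - 6*24³ + 12*24⁶)*(-1/40332) = (-6 - 6*13824 + 12*191102976)*(-1/40332) = (-6 - 82944 + 2293235712)*(-1/40332) = 2293152762*(-1/40332) = -382192127/6722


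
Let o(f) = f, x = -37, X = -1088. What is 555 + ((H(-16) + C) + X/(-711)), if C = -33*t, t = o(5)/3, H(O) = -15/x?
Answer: 13204421/26307 ≈ 501.94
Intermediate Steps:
H(O) = 15/37 (H(O) = -15/(-37) = -15*(-1/37) = 15/37)
t = 5/3 ≈ 1.6667
C = -55 (C = -33*5/3 = -55)
555 + ((H(-16) + C) + X/(-711)) = 555 + ((15/37 - 55) - 1088/(-711)) = 555 + (-2020/37 - 1088*(-1/711)) = 555 + (-2020/37 + 1088/711) = 555 - 1395964/26307 = 13204421/26307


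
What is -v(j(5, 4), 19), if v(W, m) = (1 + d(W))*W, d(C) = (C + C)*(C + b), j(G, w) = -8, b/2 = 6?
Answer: -504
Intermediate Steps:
b = 12 (b = 2*6 = 12)
d(C) = 2*C*(12 + C) (d(C) = (C + C)*(C + 12) = (2*C)*(12 + C) = 2*C*(12 + C))
v(W, m) = W*(1 + 2*W*(12 + W)) (v(W, m) = (1 + 2*W*(12 + W))*W = W*(1 + 2*W*(12 + W)))
-v(j(5, 4), 19) = -(-8)*(1 + 2*(-8)*(12 - 8)) = -(-8)*(1 + 2*(-8)*4) = -(-8)*(1 - 64) = -(-8)*(-63) = -1*504 = -504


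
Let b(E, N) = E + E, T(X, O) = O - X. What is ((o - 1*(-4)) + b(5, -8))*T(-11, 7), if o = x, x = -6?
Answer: 144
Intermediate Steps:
o = -6
b(E, N) = 2*E
((o - 1*(-4)) + b(5, -8))*T(-11, 7) = ((-6 - 1*(-4)) + 2*5)*(7 - 1*(-11)) = ((-6 + 4) + 10)*(7 + 11) = (-2 + 10)*18 = 8*18 = 144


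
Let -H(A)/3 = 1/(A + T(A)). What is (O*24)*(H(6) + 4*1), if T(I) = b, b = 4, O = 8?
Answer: 3552/5 ≈ 710.40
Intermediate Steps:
T(I) = 4
H(A) = -3/(4 + A) (H(A) = -3/(A + 4) = -3/(4 + A))
(O*24)*(H(6) + 4*1) = (8*24)*(-3/(4 + 6) + 4*1) = 192*(-3/10 + 4) = 192*(37/10) = 3552/5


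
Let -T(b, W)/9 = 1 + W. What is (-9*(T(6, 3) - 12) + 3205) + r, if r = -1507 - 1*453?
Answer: 1677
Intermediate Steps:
T(b, W) = -9 - 9*W (T(b, W) = -9*(1 + W) = -9 - 9*W)
r = -1960 (r = -1507 - 453 = -1960)
(-9*(T(6, 3) - 12) + 3205) + r = (-9*((-9 - 9*3) - 12) + 3205) - 1960 = (-9*((-9 - 27) - 12) + 3205) - 1960 = (-9*(-36 - 12) + 3205) - 1960 = (-9*(-48) + 3205) - 1960 = (432 + 3205) - 1960 = 3637 - 1960 = 1677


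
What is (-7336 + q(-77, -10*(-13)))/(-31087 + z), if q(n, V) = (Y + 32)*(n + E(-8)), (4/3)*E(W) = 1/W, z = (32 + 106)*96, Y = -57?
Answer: 173077/570848 ≈ 0.30319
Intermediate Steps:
z = 13248 (z = 138*96 = 13248)
E(W) = 3/(4*W)
q(n, V) = 75/32 - 25*n (q(n, V) = (-57 + 32)*(n + (¾)/(-8)) = -25*(n + (¾)*(-⅛)) = -25*(n - 3/32) = -25*(-3/32 + n) = 75/32 - 25*n)
(-7336 + q(-77, -10*(-13)))/(-31087 + z) = (-7336 + (75/32 - 25*(-77)))/(-31087 + 13248) = (-7336 + (75/32 + 1925))/(-17839) = (-7336 + 61675/32)*(-1/17839) = -173077/32*(-1/17839) = 173077/570848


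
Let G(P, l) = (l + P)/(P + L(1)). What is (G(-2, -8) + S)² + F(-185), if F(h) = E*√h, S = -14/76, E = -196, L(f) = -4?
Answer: 28561/12996 - 196*I*√185 ≈ 2.1977 - 2665.9*I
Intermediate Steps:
S = -7/38 (S = -14*1/76 = -7/38 ≈ -0.18421)
G(P, l) = (P + l)/(-4 + P) (G(P, l) = (l + P)/(P - 4) = (P + l)/(-4 + P))
F(h) = -196*√h
(G(-2, -8) + S)² + F(-185) = ((-2 - 8)/(-4 - 2) - 7/38)² - 196*I*√185 = (-10/(-6) - 7/38)² - 196*I*√185 = (-⅙*(-10) - 7/38)² - 196*I*√185 = (5/3 - 7/38)² - 196*I*√185 = (169/114)² - 196*I*√185 = 28561/12996 - 196*I*√185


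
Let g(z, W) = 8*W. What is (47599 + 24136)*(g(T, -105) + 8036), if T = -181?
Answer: 516205060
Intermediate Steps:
(47599 + 24136)*(g(T, -105) + 8036) = (47599 + 24136)*(8*(-105) + 8036) = 71735*(-840 + 8036) = 71735*7196 = 516205060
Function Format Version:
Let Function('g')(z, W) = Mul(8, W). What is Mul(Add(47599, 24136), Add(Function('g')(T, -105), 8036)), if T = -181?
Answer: 516205060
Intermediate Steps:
Mul(Add(47599, 24136), Add(Function('g')(T, -105), 8036)) = Mul(Add(47599, 24136), Add(Mul(8, -105), 8036)) = Mul(71735, Add(-840, 8036)) = Mul(71735, 7196) = 516205060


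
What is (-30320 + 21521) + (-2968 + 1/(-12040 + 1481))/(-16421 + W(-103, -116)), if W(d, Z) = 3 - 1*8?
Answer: -1526085997953/173442134 ≈ -8798.8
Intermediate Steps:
W(d, Z) = -5 (W(d, Z) = 3 - 8 = -5)
(-30320 + 21521) + (-2968 + 1/(-12040 + 1481))/(-16421 + W(-103, -116)) = (-30320 + 21521) + (-2968 + 1/(-12040 + 1481))/(-16421 - 5) = -8799 + (-2968 + 1/(-10559))/(-16426) = -8799 + (-2968 - 1/10559)*(-1/16426) = -8799 - 31339113/10559*(-1/16426) = -8799 + 31339113/173442134 = -1526085997953/173442134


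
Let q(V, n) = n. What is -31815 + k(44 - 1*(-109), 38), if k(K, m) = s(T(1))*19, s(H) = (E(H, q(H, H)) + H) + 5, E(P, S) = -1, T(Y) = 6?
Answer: -31625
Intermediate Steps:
s(H) = 4 + H (s(H) = (-1 + H) + 5 = 4 + H)
k(K, m) = 190 (k(K, m) = (4 + 6)*19 = 10*19 = 190)
-31815 + k(44 - 1*(-109), 38) = -31815 + 190 = -31625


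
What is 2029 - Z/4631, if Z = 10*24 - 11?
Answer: 9396070/4631 ≈ 2029.0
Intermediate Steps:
Z = 229 (Z = 240 - 11 = 229)
2029 - Z/4631 = 2029 - 229/4631 = 9396070/4631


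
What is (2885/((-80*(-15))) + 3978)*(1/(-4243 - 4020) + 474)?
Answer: 3741574503317/1983120 ≈ 1.8867e+6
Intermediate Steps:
(2885/((-80*(-15))) + 3978)*(1/(-4243 - 4020) + 474) = (2885/1200 + 3978)*(1/(-8263) + 474) = (2885*(1/1200) + 3978)*(-1/8263 + 474) = (577/240 + 3978)*(3916661/8263) = (955297/240)*(3916661/8263) = 3741574503317/1983120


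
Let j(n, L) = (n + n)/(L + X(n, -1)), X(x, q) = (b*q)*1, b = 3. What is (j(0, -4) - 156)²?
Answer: 24336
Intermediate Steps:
X(x, q) = 3*q (X(x, q) = (3*q)*1 = 3*q)
j(n, L) = 2*n/(-3 + L) (j(n, L) = (n + n)/(L + 3*(-1)) = (2*n)/(L - 3) = (2*n)/(-3 + L) = 2*n/(-3 + L))
(j(0, -4) - 156)² = (2*0/(-3 - 4) - 156)² = (2*0/(-7) - 156)² = (2*0*(-⅐) - 156)² = (0 - 156)² = (-156)² = 24336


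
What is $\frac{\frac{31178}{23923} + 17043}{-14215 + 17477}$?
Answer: $\frac{407750867}{78036826} \approx 5.2251$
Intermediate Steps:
$\frac{\frac{31178}{23923} + 17043}{-14215 + 17477} = \frac{31178 \cdot \frac{1}{23923} + 17043}{3262} = \left(\frac{31178}{23923} + 17043\right) \frac{1}{3262} = \frac{407750867}{23923} \cdot \frac{1}{3262} = \frac{407750867}{78036826}$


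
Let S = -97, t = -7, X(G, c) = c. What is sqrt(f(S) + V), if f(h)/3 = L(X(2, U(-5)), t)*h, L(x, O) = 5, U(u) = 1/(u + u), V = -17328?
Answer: 3*I*sqrt(2087) ≈ 137.05*I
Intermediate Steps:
U(u) = 1/(2*u)
f(h) = 15*h (f(h) = 3*(5*h) = 15*h)
sqrt(f(S) + V) = sqrt(15*(-97) - 17328) = sqrt(-1455 - 17328) = sqrt(-18783) = 3*I*sqrt(2087)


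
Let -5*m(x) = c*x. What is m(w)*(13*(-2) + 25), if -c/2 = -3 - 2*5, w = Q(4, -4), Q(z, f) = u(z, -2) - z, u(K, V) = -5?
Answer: -234/5 ≈ -46.800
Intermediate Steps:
Q(z, f) = -5 - z
w = -9 (w = -5 - 1*4 = -5 - 4 = -9)
c = 26 (c = -2*(-3 - 2*5) = -2*(-3 - 10) = -2*(-13) = 26)
m(x) = -26*x/5
m(w)*(13*(-2) + 25) = (-26/5*(-9))*(13*(-2) + 25) = 234*(-26 + 25)/5 = (234/5)*(-1) = -234/5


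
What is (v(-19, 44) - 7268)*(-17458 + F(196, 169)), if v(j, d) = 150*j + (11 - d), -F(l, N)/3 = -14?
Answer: 176789816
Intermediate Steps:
F(l, N) = 42 (F(l, N) = -3*(-14) = 42)
v(j, d) = 11 - d + 150*j
(v(-19, 44) - 7268)*(-17458 + F(196, 169)) = ((11 - 1*44 + 150*(-19)) - 7268)*(-17458 + 42) = ((11 - 44 - 2850) - 7268)*(-17416) = (-2883 - 7268)*(-17416) = -10151*(-17416) = 176789816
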